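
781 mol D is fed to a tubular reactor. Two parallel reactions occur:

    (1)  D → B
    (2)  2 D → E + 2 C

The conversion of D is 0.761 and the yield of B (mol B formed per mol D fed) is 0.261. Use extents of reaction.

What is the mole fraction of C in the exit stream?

0.4

Yield of B: 1ξ₁ / 781 = 0.261 → ξ₁ = 203.8 mol.
Conversion of D: 1ξ₁ + 2ξ₂ = 0.761 × 781 = 594.3 → ξ₂ = 195.2 mol.
Outlet amounts (n = n₀ + Σ ν·ξ):
  D: 781 − 1(203.8) − 2(195.2) = 186.7
  B: 0 + 1(203.8) = 203.8
  E: 0 + 1(195.2) = 195.2
  C: 0 + 2(195.2) = 390.5
Total out = 976.2 mol; y_C = 390.5 / 976.2 = 0.4.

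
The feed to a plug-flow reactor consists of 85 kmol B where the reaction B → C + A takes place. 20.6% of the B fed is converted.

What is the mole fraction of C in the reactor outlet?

B reacted = 0.206 × 85 = 17.51 kmol; ν_B = −1, so ξ = 17.51/1 = 17.51 kmol.
Outlet amounts (n = n₀ + ν ξ):
  B: 85 − 1(17.51) = 67.49
  C: 0 + 1(17.51) = 17.51
  A: 0 + 1(17.51) = 17.51
Total out = 102.5 kmol; y_C = 17.51 / 102.5 = 0.1708.

0.171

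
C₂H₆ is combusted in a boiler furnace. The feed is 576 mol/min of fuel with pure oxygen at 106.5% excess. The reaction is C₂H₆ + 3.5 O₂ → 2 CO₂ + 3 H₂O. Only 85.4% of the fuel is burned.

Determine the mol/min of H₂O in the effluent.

1480 mol/min

Stoichiometric O₂ = 3.5 × 576 = 2016 mol/min; O₂ fed = 2016 × 2.065 = 4163 mol/min.
Fuel reacted = 0.854 × 576 → ξ = 491.9 mol/min.
Outlet (n = n₀ + ν ξ):
  C₂H₆: 576 − 1(491.9) = 84.1
  O₂: 4163 − 3.5(491.9) = 2441
  CO₂: 0 + 2(491.9) = 983.8
  H₂O: 0 + 3(491.9) = 1476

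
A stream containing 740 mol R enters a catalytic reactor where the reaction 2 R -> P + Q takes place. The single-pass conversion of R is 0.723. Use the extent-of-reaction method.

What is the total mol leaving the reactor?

740 mol

R reacted = 0.723 × 740 = 535 mol; ν_R = −2, so ξ = 535/2 = 267.5 mol.
Outlet amounts (n = n₀ + ν ξ):
  R: 740 − 2(267.5) = 205
  P: 0 + 1(267.5) = 267.5
  Q: 0 + 1(267.5) = 267.5
Total out = 205 + 267.5 + 267.5 = 740 mol.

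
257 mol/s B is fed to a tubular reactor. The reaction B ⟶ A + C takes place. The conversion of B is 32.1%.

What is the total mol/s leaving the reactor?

B reacted = 0.321 × 257 = 82.5 mol/s; ν_B = −1, so ξ = 82.5/1 = 82.5 mol/s.
Outlet amounts (n = n₀ + ν ξ):
  B: 257 − 1(82.5) = 174.5
  A: 0 + 1(82.5) = 82.5
  C: 0 + 1(82.5) = 82.5
Total out = 174.5 + 82.5 + 82.5 = 339.5 mol/s.

339 mol/s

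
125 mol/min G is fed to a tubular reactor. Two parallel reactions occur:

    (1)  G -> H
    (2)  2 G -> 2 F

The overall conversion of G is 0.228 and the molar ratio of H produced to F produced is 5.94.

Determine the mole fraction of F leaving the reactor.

0.0329

Conversion of G: G consumed = 0.228 × 125 = 28.5 mol/min = 1ξ₁ + 2ξ₂.
Selectivity: 1ξ₁ / (2ξ₂) = 5.94 → ξ₁ = 11.88 ξ₂.
Substitute: (1·11.88 + 2) ξ₂ = 28.5 → ξ₂ = 2.053 mol/min, ξ₁ = 24.39 mol/min.
Outlet amounts (n = n₀ + Σ ν·ξ):
  G: 125 − 1(24.39) − 2(2.053) = 96.5
  H: 0 + 1(24.39) = 24.39
  F: 0 + 2(2.053) = 4.107
Total out = 125 mol/min; y_F = 4.107 / 125 = 0.03285.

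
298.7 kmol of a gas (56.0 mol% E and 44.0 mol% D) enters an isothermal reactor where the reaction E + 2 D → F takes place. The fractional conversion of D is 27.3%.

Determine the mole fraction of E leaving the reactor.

0.568

D reacted = 0.273 × 131.4 = 35.88 kmol; ν_D = −2, so ξ = 35.88/2 = 17.94 kmol.
Outlet amounts (n = n₀ + ν ξ):
  E: 167.3 − 1(17.94) = 149.3
  D: 131.4 − 2(17.94) = 95.55
  F: 0 + 1(17.94) = 17.94
Total out = 262.8 kmol; y_E = 149.3 / 262.8 = 0.5682.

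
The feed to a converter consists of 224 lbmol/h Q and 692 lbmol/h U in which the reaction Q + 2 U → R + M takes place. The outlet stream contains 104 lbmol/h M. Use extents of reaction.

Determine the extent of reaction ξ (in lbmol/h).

ξ = 104 lbmol/h

For M: n = n₀ + 1ξ → 104 = 0 + 1ξ, giving ξ = 104 lbmol/h.
Outlet amounts (n = n₀ + ν ξ):
  Q: 224 − 1(104) = 120
  U: 692 − 2(104) = 484
  R: 0 + 1(104) = 104
  M: 0 + 1(104) = 104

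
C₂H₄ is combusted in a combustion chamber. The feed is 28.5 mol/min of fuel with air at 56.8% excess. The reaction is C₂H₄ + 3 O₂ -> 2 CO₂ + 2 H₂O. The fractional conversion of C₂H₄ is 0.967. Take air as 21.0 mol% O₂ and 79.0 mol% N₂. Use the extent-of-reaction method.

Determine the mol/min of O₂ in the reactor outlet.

Stoichiometric O₂ = 3 × 28.5 = 85.5 mol/min; O₂ fed = 85.5 × 1.568 = 134.1 mol/min.
N₂ fed = 134.1 × 79/21 = 504.3 mol/min.
Fuel reacted = 0.967 × 28.5 → ξ = 27.56 mol/min.
Outlet (n = n₀ + ν ξ):
  C₂H₄: 28.5 − 1(27.56) = 0.9405
  O₂: 134.1 − 3(27.56) = 51.39
  N₂: 504.3 (inert)
  CO₂: 0 + 2(27.56) = 55.12
  H₂O: 0 + 2(27.56) = 55.12

51.4 mol/min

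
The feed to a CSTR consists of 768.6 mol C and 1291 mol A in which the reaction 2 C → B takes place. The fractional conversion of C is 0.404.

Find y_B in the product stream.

0.0815

C reacted = 0.404 × 768.6 = 310.5 mol; ν_C = −2, so ξ = 310.5/2 = 155.3 mol.
Outlet amounts (n = n₀ + ν ξ):
  C: 768.6 − 2(155.3) = 458.1
  B: 0 + 1(155.3) = 155.3
  A: 1291 (inert)
Total out = 1904 mol; y_B = 155.3 / 1904 = 0.08153.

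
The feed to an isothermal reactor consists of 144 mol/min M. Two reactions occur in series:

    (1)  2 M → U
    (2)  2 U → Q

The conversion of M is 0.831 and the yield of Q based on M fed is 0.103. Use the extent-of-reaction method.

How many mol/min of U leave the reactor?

30.2 mol/min

Conversion of M: M consumed = 2ξ₁ = 0.831 × 144 → ξ₁ = 59.83 mol/min.
Yield of Q: 1ξ₂ / 144 = 0.103 → ξ₂ = 14.83 mol/min.
Outlet amounts (n = n₀ + Σ ν·ξ):
  M: 144 − 2(59.83) = 24.34
  U: 0 + 1(59.83) − 2(14.83) = 30.17
  Q: 0 + 1(14.83) = 14.83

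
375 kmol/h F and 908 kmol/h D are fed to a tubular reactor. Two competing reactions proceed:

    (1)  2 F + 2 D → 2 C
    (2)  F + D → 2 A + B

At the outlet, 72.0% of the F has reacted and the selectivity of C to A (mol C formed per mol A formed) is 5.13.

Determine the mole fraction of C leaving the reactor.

0.232

Conversion of F: F consumed = 0.72 × 375 = 270 kmol/h = 2ξ₁ + 1ξ₂.
Selectivity: 2ξ₁ / (2ξ₂) = 5.13 → ξ₁ = 5.13 ξ₂.
Substitute: (2·5.13 + 1) ξ₂ = 270 → ξ₂ = 23.98 kmol/h, ξ₁ = 123 kmol/h.
Outlet amounts (n = n₀ + Σ ν·ξ):
  F: 375 − 2(123) − 1(23.98) = 105
  D: 908 − 2(123) − 1(23.98) = 638
  C: 0 + 2(123) = 246
  A: 0 + 2(23.98) = 47.96
  B: 0 + 1(23.98) = 23.98
Total out = 1061 kmol/h; y_C = 246 / 1061 = 0.2319.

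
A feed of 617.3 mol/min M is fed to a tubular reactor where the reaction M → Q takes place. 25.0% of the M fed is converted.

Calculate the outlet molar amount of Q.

154 mol/min

M reacted = 0.25 × 617.3 = 154.3 mol/min; ν_M = −1, so ξ = 154.3/1 = 154.3 mol/min.
Outlet amounts (n = n₀ + ν ξ):
  M: 617.3 − 1(154.3) = 463
  Q: 0 + 1(154.3) = 154.3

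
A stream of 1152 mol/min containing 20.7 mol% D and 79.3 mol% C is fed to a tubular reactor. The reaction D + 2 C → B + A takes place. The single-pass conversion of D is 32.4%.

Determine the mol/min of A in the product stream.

D reacted = 0.324 × 238.5 = 77.26 mol/min; ν_D = −1, so ξ = 77.26/1 = 77.26 mol/min.
Outlet amounts (n = n₀ + ν ξ):
  D: 238.5 − 1(77.26) = 161.2
  C: 913.5 − 2(77.26) = 759
  B: 0 + 1(77.26) = 77.26
  A: 0 + 1(77.26) = 77.26

77.3 mol/min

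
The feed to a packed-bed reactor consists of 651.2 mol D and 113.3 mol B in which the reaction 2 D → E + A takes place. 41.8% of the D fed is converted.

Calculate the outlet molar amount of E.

D reacted = 0.418 × 651.2 = 272.2 mol; ν_D = −2, so ξ = 272.2/2 = 136.1 mol.
Outlet amounts (n = n₀ + ν ξ):
  D: 651.2 − 2(136.1) = 379
  E: 0 + 1(136.1) = 136.1
  A: 0 + 1(136.1) = 136.1
  B: 113.3 (inert)

136 mol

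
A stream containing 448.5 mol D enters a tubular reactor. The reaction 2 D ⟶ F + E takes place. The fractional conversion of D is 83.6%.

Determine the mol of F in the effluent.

D reacted = 0.836 × 448.5 = 374.9 mol; ν_D = −2, so ξ = 374.9/2 = 187.5 mol.
Outlet amounts (n = n₀ + ν ξ):
  D: 448.5 − 2(187.5) = 73.55
  F: 0 + 1(187.5) = 187.5
  E: 0 + 1(187.5) = 187.5

187 mol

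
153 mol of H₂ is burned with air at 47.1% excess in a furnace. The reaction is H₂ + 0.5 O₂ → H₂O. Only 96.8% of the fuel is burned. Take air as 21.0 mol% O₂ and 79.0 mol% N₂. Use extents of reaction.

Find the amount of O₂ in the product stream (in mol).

38.5 mol

Stoichiometric O₂ = 0.5 × 153 = 76.5 mol; O₂ fed = 76.5 × 1.471 = 112.5 mol.
N₂ fed = 112.5 × 79/21 = 423.3 mol.
Fuel reacted = 0.968 × 153 → ξ = 148.1 mol.
Outlet (n = n₀ + ν ξ):
  H₂: 153 − 1(148.1) = 4.896
  O₂: 112.5 − 0.5(148.1) = 38.48
  N₂: 423.3 (inert)
  H₂O: 0 + 1(148.1) = 148.1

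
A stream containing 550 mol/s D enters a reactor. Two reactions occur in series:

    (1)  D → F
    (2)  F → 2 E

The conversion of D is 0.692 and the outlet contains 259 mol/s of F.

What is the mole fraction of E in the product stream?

Conversion of D: D consumed = 1ξ₁ = 0.692 × 550 → ξ₁ = 380.6 mol/s.
F balance: n_F = 0 + 1ξ₁ − 1ξ₂ = 259 → ξ₂ = (1·380.6 − 259)/1 = 121.6 mol/s.
Outlet amounts (n = n₀ + Σ ν·ξ):
  D: 550 − 1(380.6) = 169.4
  F: 0 + 1(380.6) − 1(121.6) = 259
  E: 0 + 2(121.6) = 243.2
Total out = 671.6 mol/s; y_E = 243.2 / 671.6 = 0.3621.

0.362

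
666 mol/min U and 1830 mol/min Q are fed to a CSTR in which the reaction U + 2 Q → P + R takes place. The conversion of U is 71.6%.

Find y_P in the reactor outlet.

U reacted = 0.716 × 666 = 476.9 mol/min; ν_U = −1, so ξ = 476.9/1 = 476.9 mol/min.
Outlet amounts (n = n₀ + ν ξ):
  U: 666 − 1(476.9) = 189.1
  Q: 1830 − 2(476.9) = 876.3
  P: 0 + 1(476.9) = 476.9
  R: 0 + 1(476.9) = 476.9
Total out = 2019 mol/min; y_P = 476.9 / 2019 = 0.2362.

0.236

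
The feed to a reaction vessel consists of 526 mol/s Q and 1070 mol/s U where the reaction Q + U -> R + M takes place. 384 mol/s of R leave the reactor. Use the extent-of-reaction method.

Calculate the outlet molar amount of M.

For R: n = n₀ + 1ξ → 384 = 0 + 1ξ, giving ξ = 384 mol/s.
Outlet amounts (n = n₀ + ν ξ):
  Q: 526 − 1(384) = 142
  U: 1070 − 1(384) = 686
  R: 0 + 1(384) = 384
  M: 0 + 1(384) = 384

384 mol/s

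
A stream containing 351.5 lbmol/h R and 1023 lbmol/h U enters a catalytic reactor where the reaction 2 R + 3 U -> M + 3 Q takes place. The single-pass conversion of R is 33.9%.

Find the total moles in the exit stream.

1310 lbmol/h

R reacted = 0.339 × 351.5 = 119.2 lbmol/h; ν_R = −2, so ξ = 119.2/2 = 59.58 lbmol/h.
Outlet amounts (n = n₀ + ν ξ):
  R: 351.5 − 2(59.58) = 232.3
  U: 1023 − 3(59.58) = 844.3
  M: 0 + 1(59.58) = 59.58
  Q: 0 + 3(59.58) = 178.7
Total out = 232.3 + 844.3 + 59.58 + 178.7 = 1315 lbmol/h.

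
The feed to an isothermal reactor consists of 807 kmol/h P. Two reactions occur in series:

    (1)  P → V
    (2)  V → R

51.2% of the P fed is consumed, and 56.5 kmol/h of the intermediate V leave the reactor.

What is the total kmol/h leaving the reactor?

Conversion of P: P consumed = 1ξ₁ = 0.512 × 807 → ξ₁ = 413.2 kmol/h.
V balance: n_V = 0 + 1ξ₁ − 1ξ₂ = 56.5 → ξ₂ = (1·413.2 − 56.5)/1 = 356.7 kmol/h.
Outlet amounts (n = n₀ + Σ ν·ξ):
  P: 807 − 1(413.2) = 393.8
  V: 0 + 1(413.2) − 1(356.7) = 56.5
  R: 0 + 1(356.7) = 356.7
Total out = 393.8 + 56.5 + 356.7 = 807 kmol/h.

807 kmol/h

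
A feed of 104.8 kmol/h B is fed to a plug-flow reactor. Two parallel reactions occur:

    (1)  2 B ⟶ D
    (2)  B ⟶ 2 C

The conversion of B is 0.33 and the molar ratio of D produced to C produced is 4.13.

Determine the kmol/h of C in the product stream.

3.95 kmol/h

Conversion of B: B consumed = 0.33 × 104.8 = 34.58 kmol/h = 2ξ₁ + 1ξ₂.
Selectivity: 1ξ₁ / (2ξ₂) = 4.13 → ξ₁ = 8.26 ξ₂.
Substitute: (2·8.26 + 1) ξ₂ = 34.58 → ξ₂ = 1.974 kmol/h, ξ₁ = 16.31 kmol/h.
Outlet amounts (n = n₀ + Σ ν·ξ):
  B: 104.8 − 2(16.31) − 1(1.974) = 70.22
  D: 0 + 1(16.31) = 16.31
  C: 0 + 2(1.974) = 3.948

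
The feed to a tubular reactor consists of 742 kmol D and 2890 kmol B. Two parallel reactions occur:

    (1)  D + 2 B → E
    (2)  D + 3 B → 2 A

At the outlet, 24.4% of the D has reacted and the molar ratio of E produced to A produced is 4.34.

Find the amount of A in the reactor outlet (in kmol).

37.4 kmol

Conversion of D: D consumed = 0.244 × 742 = 181 kmol = 1ξ₁ + 1ξ₂.
Selectivity: 1ξ₁ / (2ξ₂) = 4.34 → ξ₁ = 8.68 ξ₂.
Substitute: (1·8.68 + 1) ξ₂ = 181 → ξ₂ = 18.7 kmol, ξ₁ = 162.3 kmol.
Outlet amounts (n = n₀ + Σ ν·ξ):
  D: 742 − 1(162.3) − 1(18.7) = 561
  B: 2890 − 2(162.3) − 3(18.7) = 2509
  E: 0 + 1(162.3) = 162.3
  A: 0 + 2(18.7) = 37.41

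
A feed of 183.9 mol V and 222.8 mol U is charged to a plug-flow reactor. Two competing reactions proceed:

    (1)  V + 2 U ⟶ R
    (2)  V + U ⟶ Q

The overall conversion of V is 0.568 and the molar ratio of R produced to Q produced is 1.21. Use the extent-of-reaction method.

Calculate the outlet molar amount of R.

Conversion of V: V consumed = 0.568 × 183.9 = 104.5 mol = 1ξ₁ + 1ξ₂.
Selectivity: 1ξ₁ / (1ξ₂) = 1.21 → ξ₁ = 1.21 ξ₂.
Substitute: (1·1.21 + 1) ξ₂ = 104.5 → ξ₂ = 47.26 mol, ξ₁ = 57.19 mol.
Outlet amounts (n = n₀ + Σ ν·ξ):
  V: 183.9 − 1(57.19) − 1(47.26) = 79.44
  U: 222.8 − 2(57.19) − 1(47.26) = 61.15
  R: 0 + 1(57.19) = 57.19
  Q: 0 + 1(47.26) = 47.26

57.2 mol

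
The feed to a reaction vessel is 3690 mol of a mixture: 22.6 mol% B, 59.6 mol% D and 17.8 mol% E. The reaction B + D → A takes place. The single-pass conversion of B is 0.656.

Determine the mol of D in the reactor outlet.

B reacted = 0.656 × 833.9 = 547.1 mol; ν_B = −1, so ξ = 547.1/1 = 547.1 mol.
Outlet amounts (n = n₀ + ν ξ):
  B: 833.9 − 1(547.1) = 286.9
  D: 2199 − 1(547.1) = 1652
  A: 0 + 1(547.1) = 547.1
  E: 656.8 (inert)

1650 mol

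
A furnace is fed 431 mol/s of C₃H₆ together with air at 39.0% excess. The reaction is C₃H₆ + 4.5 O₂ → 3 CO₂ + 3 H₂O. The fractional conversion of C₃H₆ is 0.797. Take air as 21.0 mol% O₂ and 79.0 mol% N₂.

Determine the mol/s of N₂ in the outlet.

Stoichiometric O₂ = 4.5 × 431 = 1940 mol/s; O₂ fed = 1940 × 1.390 = 2696 mol/s.
N₂ fed = 2696 × 79/21 = 10140 mol/s.
Fuel reacted = 0.797 × 431 → ξ = 343.5 mol/s.
Outlet (n = n₀ + ν ξ):
  C₃H₆: 431 − 1(343.5) = 87.49
  O₂: 2696 − 4.5(343.5) = 1150
  N₂: 10140 (inert)
  CO₂: 0 + 3(343.5) = 1031
  H₂O: 0 + 3(343.5) = 1031

10100 mol/s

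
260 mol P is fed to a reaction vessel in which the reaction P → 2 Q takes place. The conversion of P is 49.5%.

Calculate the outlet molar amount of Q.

257 mol

P reacted = 0.495 × 260 = 128.7 mol; ν_P = −1, so ξ = 128.7/1 = 128.7 mol.
Outlet amounts (n = n₀ + ν ξ):
  P: 260 − 1(128.7) = 131.3
  Q: 0 + 2(128.7) = 257.4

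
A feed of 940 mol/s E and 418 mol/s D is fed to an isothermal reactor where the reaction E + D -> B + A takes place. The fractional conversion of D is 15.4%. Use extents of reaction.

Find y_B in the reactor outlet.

0.0474

D reacted = 0.154 × 418 = 64.37 mol/s; ν_D = −1, so ξ = 64.37/1 = 64.37 mol/s.
Outlet amounts (n = n₀ + ν ξ):
  E: 940 − 1(64.37) = 875.6
  D: 418 − 1(64.37) = 353.6
  B: 0 + 1(64.37) = 64.37
  A: 0 + 1(64.37) = 64.37
Total out = 1358 mol/s; y_B = 64.37 / 1358 = 0.0474.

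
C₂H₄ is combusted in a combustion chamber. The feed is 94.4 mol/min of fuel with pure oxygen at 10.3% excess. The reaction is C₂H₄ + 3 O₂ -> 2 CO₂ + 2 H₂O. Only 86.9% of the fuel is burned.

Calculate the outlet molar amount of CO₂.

164 mol/min

Stoichiometric O₂ = 3 × 94.4 = 283.2 mol/min; O₂ fed = 283.2 × 1.103 = 312.4 mol/min.
Fuel reacted = 0.869 × 94.4 → ξ = 82.03 mol/min.
Outlet (n = n₀ + ν ξ):
  C₂H₄: 94.4 − 1(82.03) = 12.37
  O₂: 312.4 − 3(82.03) = 66.27
  CO₂: 0 + 2(82.03) = 164.1
  H₂O: 0 + 2(82.03) = 164.1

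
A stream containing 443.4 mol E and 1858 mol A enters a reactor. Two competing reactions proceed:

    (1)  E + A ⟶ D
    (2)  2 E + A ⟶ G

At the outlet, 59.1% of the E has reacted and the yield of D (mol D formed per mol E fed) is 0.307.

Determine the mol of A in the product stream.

Yield of D: 1ξ₁ / 443.4 = 0.307 → ξ₁ = 136.1 mol.
Conversion of E: 1ξ₁ + 2ξ₂ = 0.591 × 443.4 = 262 → ξ₂ = 62.96 mol.
Outlet amounts (n = n₀ + Σ ν·ξ):
  E: 443.4 − 1(136.1) − 2(62.96) = 181.4
  A: 1858 − 1(136.1) − 1(62.96) = 1659
  D: 0 + 1(136.1) = 136.1
  G: 0 + 1(62.96) = 62.96

1660 mol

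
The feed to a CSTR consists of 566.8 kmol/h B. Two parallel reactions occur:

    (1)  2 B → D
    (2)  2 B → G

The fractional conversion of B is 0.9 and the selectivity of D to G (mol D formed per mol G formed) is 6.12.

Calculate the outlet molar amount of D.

219 kmol/h

Conversion of B: B consumed = 0.9 × 566.8 = 510.1 kmol/h = 2ξ₁ + 2ξ₂.
Selectivity: 1ξ₁ / (1ξ₂) = 6.12 → ξ₁ = 6.12 ξ₂.
Substitute: (2·6.12 + 2) ξ₂ = 510.1 → ξ₂ = 35.82 kmol/h, ξ₁ = 219.2 kmol/h.
Outlet amounts (n = n₀ + Σ ν·ξ):
  B: 566.8 − 2(219.2) − 2(35.82) = 56.68
  D: 0 + 1(219.2) = 219.2
  G: 0 + 1(35.82) = 35.82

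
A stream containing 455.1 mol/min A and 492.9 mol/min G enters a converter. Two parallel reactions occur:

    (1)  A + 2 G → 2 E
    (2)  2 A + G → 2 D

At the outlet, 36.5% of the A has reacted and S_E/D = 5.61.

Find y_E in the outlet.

Conversion of A: A consumed = 0.365 × 455.1 = 166.1 mol/min = 1ξ₁ + 2ξ₂.
Selectivity: 2ξ₁ / (2ξ₂) = 5.61 → ξ₁ = 5.61 ξ₂.
Substitute: (1·5.61 + 2) ξ₂ = 166.1 → ξ₂ = 21.83 mol/min, ξ₁ = 122.5 mol/min.
Outlet amounts (n = n₀ + Σ ν·ξ):
  A: 455.1 − 1(122.5) − 2(21.83) = 289
  G: 492.9 − 2(122.5) − 1(21.83) = 226.2
  E: 0 + 2(122.5) = 244.9
  D: 0 + 2(21.83) = 43.66
Total out = 803.7 mol/min; y_E = 244.9 / 803.7 = 0.3047.

0.305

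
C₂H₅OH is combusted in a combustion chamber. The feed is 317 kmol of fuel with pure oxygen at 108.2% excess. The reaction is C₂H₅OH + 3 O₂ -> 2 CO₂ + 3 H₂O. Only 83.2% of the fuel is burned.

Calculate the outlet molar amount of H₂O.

Stoichiometric O₂ = 3 × 317 = 951 kmol; O₂ fed = 951 × 2.082 = 1980 kmol.
Fuel reacted = 0.832 × 317 → ξ = 263.7 kmol.
Outlet (n = n₀ + ν ξ):
  C₂H₅OH: 317 − 1(263.7) = 53.26
  O₂: 1980 − 3(263.7) = 1189
  CO₂: 0 + 2(263.7) = 527.5
  H₂O: 0 + 3(263.7) = 791.2

791 kmol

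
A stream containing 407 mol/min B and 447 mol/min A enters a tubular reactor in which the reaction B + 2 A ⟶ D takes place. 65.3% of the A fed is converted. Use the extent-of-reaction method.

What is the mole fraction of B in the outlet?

A reacted = 0.653 × 447 = 291.9 mol/min; ν_A = −2, so ξ = 291.9/2 = 145.9 mol/min.
Outlet amounts (n = n₀ + ν ξ):
  B: 407 − 1(145.9) = 261.1
  A: 447 − 2(145.9) = 155.1
  D: 0 + 1(145.9) = 145.9
Total out = 562.1 mol/min; y_B = 261.1 / 562.1 = 0.4644.

0.464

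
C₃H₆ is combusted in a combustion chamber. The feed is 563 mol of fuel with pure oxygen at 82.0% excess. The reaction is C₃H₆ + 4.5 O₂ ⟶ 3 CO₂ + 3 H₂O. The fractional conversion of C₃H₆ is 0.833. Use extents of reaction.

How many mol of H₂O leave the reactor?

1410 mol

Stoichiometric O₂ = 4.5 × 563 = 2534 mol; O₂ fed = 2534 × 1.820 = 4611 mol.
Fuel reacted = 0.833 × 563 → ξ = 469 mol.
Outlet (n = n₀ + ν ξ):
  C₃H₆: 563 − 1(469) = 94.02
  O₂: 4611 − 4.5(469) = 2501
  CO₂: 0 + 3(469) = 1407
  H₂O: 0 + 3(469) = 1407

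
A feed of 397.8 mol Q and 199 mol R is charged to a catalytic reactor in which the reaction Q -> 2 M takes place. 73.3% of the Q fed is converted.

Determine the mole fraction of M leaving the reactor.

0.656

Q reacted = 0.733 × 397.8 = 291.6 mol; ν_Q = −1, so ξ = 291.6/1 = 291.6 mol.
Outlet amounts (n = n₀ + ν ξ):
  Q: 397.8 − 1(291.6) = 106.2
  M: 0 + 2(291.6) = 583.2
  R: 199 (inert)
Total out = 888.4 mol; y_M = 583.2 / 888.4 = 0.6564.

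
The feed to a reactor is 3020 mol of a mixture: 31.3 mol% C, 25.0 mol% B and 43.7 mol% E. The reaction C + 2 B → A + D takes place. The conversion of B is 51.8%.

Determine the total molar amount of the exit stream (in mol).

2820 mol

B reacted = 0.518 × 755 = 391.1 mol; ν_B = −2, so ξ = 391.1/2 = 195.5 mol.
Outlet amounts (n = n₀ + ν ξ):
  C: 945.3 − 1(195.5) = 749.7
  B: 755 − 2(195.5) = 363.9
  A: 0 + 1(195.5) = 195.5
  D: 0 + 1(195.5) = 195.5
  E: 1320 (inert)
Total out = 749.7 + 363.9 + 195.5 + 195.5 + 1320 = 2824 mol.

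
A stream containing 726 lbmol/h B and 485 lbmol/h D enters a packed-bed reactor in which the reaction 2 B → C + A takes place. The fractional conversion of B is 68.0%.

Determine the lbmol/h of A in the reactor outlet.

247 lbmol/h

B reacted = 0.68 × 726 = 493.7 lbmol/h; ν_B = −2, so ξ = 493.7/2 = 246.8 lbmol/h.
Outlet amounts (n = n₀ + ν ξ):
  B: 726 − 2(246.8) = 232.3
  C: 0 + 1(246.8) = 246.8
  A: 0 + 1(246.8) = 246.8
  D: 485 (inert)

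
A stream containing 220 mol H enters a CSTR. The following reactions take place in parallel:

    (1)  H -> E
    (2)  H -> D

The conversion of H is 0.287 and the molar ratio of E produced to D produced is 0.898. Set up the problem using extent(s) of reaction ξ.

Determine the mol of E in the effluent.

29.9 mol

Conversion of H: H consumed = 0.287 × 220 = 63.14 mol = 1ξ₁ + 1ξ₂.
Selectivity: 1ξ₁ / (1ξ₂) = 0.898 → ξ₁ = 0.898 ξ₂.
Substitute: (1·0.898 + 1) ξ₂ = 63.14 → ξ₂ = 33.27 mol, ξ₁ = 29.87 mol.
Outlet amounts (n = n₀ + Σ ν·ξ):
  H: 220 − 1(29.87) − 1(33.27) = 156.9
  E: 0 + 1(29.87) = 29.87
  D: 0 + 1(33.27) = 33.27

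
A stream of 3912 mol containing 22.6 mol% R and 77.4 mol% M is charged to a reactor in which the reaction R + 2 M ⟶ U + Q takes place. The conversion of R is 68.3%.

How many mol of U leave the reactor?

R reacted = 0.683 × 884.1 = 603.8 mol; ν_R = −1, so ξ = 603.8/1 = 603.8 mol.
Outlet amounts (n = n₀ + ν ξ):
  R: 884.1 − 1(603.8) = 280.3
  M: 3028 − 2(603.8) = 1820
  U: 0 + 1(603.8) = 603.8
  Q: 0 + 1(603.8) = 603.8

604 mol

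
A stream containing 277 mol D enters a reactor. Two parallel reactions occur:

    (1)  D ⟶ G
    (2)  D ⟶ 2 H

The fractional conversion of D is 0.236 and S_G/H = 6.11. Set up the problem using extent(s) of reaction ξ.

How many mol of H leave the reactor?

Conversion of D: D consumed = 0.236 × 277 = 65.37 mol = 1ξ₁ + 1ξ₂.
Selectivity: 1ξ₁ / (2ξ₂) = 6.11 → ξ₁ = 12.22 ξ₂.
Substitute: (1·12.22 + 1) ξ₂ = 65.37 → ξ₂ = 4.945 mol, ξ₁ = 60.43 mol.
Outlet amounts (n = n₀ + Σ ν·ξ):
  D: 277 − 1(60.43) − 1(4.945) = 211.6
  G: 0 + 1(60.43) = 60.43
  H: 0 + 2(4.945) = 9.89

9.89 mol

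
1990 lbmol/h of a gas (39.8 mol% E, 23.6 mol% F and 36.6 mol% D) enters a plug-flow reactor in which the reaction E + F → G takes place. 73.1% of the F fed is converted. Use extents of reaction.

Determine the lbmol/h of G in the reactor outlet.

343 lbmol/h

F reacted = 0.731 × 469.6 = 343.3 lbmol/h; ν_F = −1, so ξ = 343.3/1 = 343.3 lbmol/h.
Outlet amounts (n = n₀ + ν ξ):
  E: 792 − 1(343.3) = 448.7
  F: 469.6 − 1(343.3) = 126.3
  G: 0 + 1(343.3) = 343.3
  D: 728.3 (inert)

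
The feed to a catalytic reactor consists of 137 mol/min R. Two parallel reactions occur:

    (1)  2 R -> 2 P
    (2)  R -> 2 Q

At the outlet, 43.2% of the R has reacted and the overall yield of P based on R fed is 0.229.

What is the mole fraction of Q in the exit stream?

0.337

Yield of P: 2ξ₁ / 137 = 0.229 → ξ₁ = 15.69 mol/min.
Conversion of R: 2ξ₁ + 1ξ₂ = 0.432 × 137 = 59.18 → ξ₂ = 27.81 mol/min.
Outlet amounts (n = n₀ + Σ ν·ξ):
  R: 137 − 2(15.69) − 1(27.81) = 77.82
  P: 0 + 2(15.69) = 31.37
  Q: 0 + 2(27.81) = 55.62
Total out = 164.8 mol/min; y_Q = 55.62 / 164.8 = 0.3375.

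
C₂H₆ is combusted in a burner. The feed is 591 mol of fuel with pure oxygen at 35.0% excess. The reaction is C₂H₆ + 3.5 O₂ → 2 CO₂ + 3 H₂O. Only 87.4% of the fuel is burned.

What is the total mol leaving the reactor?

3640 mol

Stoichiometric O₂ = 3.5 × 591 = 2068 mol; O₂ fed = 2068 × 1.350 = 2792 mol.
Fuel reacted = 0.874 × 591 → ξ = 516.5 mol.
Outlet (n = n₀ + ν ξ):
  C₂H₆: 591 − 1(516.5) = 74.47
  O₂: 2792 − 3.5(516.5) = 984.6
  CO₂: 0 + 2(516.5) = 1033
  H₂O: 0 + 3(516.5) = 1550
Total out = 74.47 + 984.6 + 1033 + 1550 = 3642 mol.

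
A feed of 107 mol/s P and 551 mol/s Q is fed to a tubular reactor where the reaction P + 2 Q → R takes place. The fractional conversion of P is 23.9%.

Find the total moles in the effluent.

P reacted = 0.239 × 107 = 25.57 mol/s; ν_P = −1, so ξ = 25.57/1 = 25.57 mol/s.
Outlet amounts (n = n₀ + ν ξ):
  P: 107 − 1(25.57) = 81.43
  Q: 551 − 2(25.57) = 499.9
  R: 0 + 1(25.57) = 25.57
Total out = 81.43 + 499.9 + 25.57 = 606.9 mol/s.

607 mol/s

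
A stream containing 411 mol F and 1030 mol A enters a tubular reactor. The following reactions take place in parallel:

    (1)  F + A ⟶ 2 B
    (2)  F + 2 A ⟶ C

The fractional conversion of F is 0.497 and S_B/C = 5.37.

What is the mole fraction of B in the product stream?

0.224

Conversion of F: F consumed = 0.497 × 411 = 204.3 mol = 1ξ₁ + 1ξ₂.
Selectivity: 2ξ₁ / (1ξ₂) = 5.37 → ξ₁ = 2.685 ξ₂.
Substitute: (1·2.685 + 1) ξ₂ = 204.3 → ξ₂ = 55.43 mol, ξ₁ = 148.8 mol.
Outlet amounts (n = n₀ + Σ ν·ξ):
  F: 411 − 1(148.8) − 1(55.43) = 206.7
  A: 1030 − 1(148.8) − 2(55.43) = 770.3
  B: 0 + 2(148.8) = 297.7
  C: 0 + 1(55.43) = 55.43
Total out = 1330 mol; y_B = 297.7 / 1330 = 0.2238.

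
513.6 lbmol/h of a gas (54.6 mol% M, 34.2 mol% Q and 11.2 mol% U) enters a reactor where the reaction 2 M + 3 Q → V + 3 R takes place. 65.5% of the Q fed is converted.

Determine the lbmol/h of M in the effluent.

Q reacted = 0.655 × 175.7 = 115.1 lbmol/h; ν_Q = −3, so ξ = 115.1/3 = 38.35 lbmol/h.
Outlet amounts (n = n₀ + ν ξ):
  M: 280.4 − 2(38.35) = 203.7
  Q: 175.7 − 3(38.35) = 60.6
  V: 0 + 1(38.35) = 38.35
  R: 0 + 3(38.35) = 115.1
  U: 57.52 (inert)

204 lbmol/h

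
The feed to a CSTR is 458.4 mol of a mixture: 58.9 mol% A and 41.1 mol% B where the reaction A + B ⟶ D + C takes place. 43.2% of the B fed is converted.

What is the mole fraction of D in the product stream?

0.178

B reacted = 0.432 × 188.4 = 81.39 mol; ν_B = −1, so ξ = 81.39/1 = 81.39 mol.
Outlet amounts (n = n₀ + ν ξ):
  A: 270 − 1(81.39) = 188.6
  B: 188.4 − 1(81.39) = 107
  D: 0 + 1(81.39) = 81.39
  C: 0 + 1(81.39) = 81.39
Total out = 458.4 mol; y_D = 81.39 / 458.4 = 0.1776.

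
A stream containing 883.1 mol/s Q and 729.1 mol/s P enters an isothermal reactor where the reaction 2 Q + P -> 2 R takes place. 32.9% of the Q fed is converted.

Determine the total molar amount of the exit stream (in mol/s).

1470 mol/s

Q reacted = 0.329 × 883.1 = 290.5 mol/s; ν_Q = −2, so ξ = 290.5/2 = 145.3 mol/s.
Outlet amounts (n = n₀ + ν ξ):
  Q: 883.1 − 2(145.3) = 592.6
  P: 729.1 − 1(145.3) = 583.8
  R: 0 + 2(145.3) = 290.5
Total out = 592.6 + 583.8 + 290.5 = 1467 mol/s.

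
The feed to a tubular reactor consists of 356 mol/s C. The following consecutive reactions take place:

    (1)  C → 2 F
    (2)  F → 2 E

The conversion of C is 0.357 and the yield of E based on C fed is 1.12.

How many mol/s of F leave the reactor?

54.8 mol/s

Conversion of C: C consumed = 1ξ₁ = 0.357 × 356 → ξ₁ = 127.1 mol/s.
Yield of E: 2ξ₂ / 356 = 1.12 → ξ₂ = 199.4 mol/s.
Outlet amounts (n = n₀ + Σ ν·ξ):
  C: 356 − 1(127.1) = 228.9
  F: 0 + 2(127.1) − 1(199.4) = 54.82
  E: 0 + 2(199.4) = 398.7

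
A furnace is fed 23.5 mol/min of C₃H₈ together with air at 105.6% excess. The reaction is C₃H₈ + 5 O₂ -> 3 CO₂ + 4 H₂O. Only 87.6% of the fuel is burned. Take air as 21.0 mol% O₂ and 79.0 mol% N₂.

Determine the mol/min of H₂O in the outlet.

82.3 mol/min

Stoichiometric O₂ = 5 × 23.5 = 117.5 mol/min; O₂ fed = 117.5 × 2.056 = 241.6 mol/min.
N₂ fed = 241.6 × 79/21 = 908.8 mol/min.
Fuel reacted = 0.876 × 23.5 → ξ = 20.59 mol/min.
Outlet (n = n₀ + ν ξ):
  C₃H₈: 23.5 − 1(20.59) = 2.914
  O₂: 241.6 − 5(20.59) = 138.7
  N₂: 908.8 (inert)
  CO₂: 0 + 3(20.59) = 61.76
  H₂O: 0 + 4(20.59) = 82.34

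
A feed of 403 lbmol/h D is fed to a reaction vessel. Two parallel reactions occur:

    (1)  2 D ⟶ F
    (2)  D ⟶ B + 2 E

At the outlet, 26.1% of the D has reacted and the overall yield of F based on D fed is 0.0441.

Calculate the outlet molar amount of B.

69.6 lbmol/h

Yield of F: 1ξ₁ / 403 = 0.0441 → ξ₁ = 17.77 lbmol/h.
Conversion of D: 2ξ₁ + 1ξ₂ = 0.261 × 403 = 105.2 → ξ₂ = 69.64 lbmol/h.
Outlet amounts (n = n₀ + Σ ν·ξ):
  D: 403 − 2(17.77) − 1(69.64) = 297.8
  F: 0 + 1(17.77) = 17.77
  B: 0 + 1(69.64) = 69.64
  E: 0 + 2(69.64) = 139.3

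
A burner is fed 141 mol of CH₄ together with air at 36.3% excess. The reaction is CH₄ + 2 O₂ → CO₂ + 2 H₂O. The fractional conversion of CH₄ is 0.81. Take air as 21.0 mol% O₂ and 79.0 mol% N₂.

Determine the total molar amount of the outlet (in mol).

Stoichiometric O₂ = 2 × 141 = 282 mol; O₂ fed = 282 × 1.363 = 384.4 mol.
N₂ fed = 384.4 × 79/21 = 1446 mol.
Fuel reacted = 0.81 × 141 → ξ = 114.2 mol.
Outlet (n = n₀ + ν ξ):
  CH₄: 141 − 1(114.2) = 26.79
  O₂: 384.4 − 2(114.2) = 155.9
  N₂: 1446 (inert)
  CO₂: 0 + 1(114.2) = 114.2
  H₂O: 0 + 2(114.2) = 228.4
Total out = 26.79 + 155.9 + 1446 + 114.2 + 228.4 = 1971 mol.

1970 mol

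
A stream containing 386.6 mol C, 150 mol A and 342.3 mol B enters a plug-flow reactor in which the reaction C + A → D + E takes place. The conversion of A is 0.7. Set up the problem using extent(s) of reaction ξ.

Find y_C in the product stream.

A reacted = 0.7 × 150 = 105 mol; ν_A = −1, so ξ = 105/1 = 105 mol.
Outlet amounts (n = n₀ + ν ξ):
  C: 386.6 − 1(105) = 281.6
  A: 150 − 1(105) = 45
  D: 0 + 1(105) = 105
  E: 0 + 1(105) = 105
  B: 342.3 (inert)
Total out = 878.9 mol; y_C = 281.6 / 878.9 = 0.3204.

0.32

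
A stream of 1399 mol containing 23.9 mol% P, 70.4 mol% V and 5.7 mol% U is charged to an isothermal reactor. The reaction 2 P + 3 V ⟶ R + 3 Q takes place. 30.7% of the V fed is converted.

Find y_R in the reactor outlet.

V reacted = 0.307 × 984.9 = 302.4 mol; ν_V = −3, so ξ = 302.4/3 = 100.8 mol.
Outlet amounts (n = n₀ + ν ξ):
  P: 334.4 − 2(100.8) = 132.8
  V: 984.9 − 3(100.8) = 682.5
  R: 0 + 1(100.8) = 100.8
  Q: 0 + 3(100.8) = 302.4
  U: 79.74 (inert)
Total out = 1298 mol; y_R = 100.8 / 1298 = 0.07764.

0.0776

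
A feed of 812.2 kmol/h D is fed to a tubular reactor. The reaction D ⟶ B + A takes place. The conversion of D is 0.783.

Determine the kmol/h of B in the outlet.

D reacted = 0.783 × 812.2 = 636 kmol/h; ν_D = −1, so ξ = 636/1 = 636 kmol/h.
Outlet amounts (n = n₀ + ν ξ):
  D: 812.2 − 1(636) = 176.2
  B: 0 + 1(636) = 636
  A: 0 + 1(636) = 636

636 kmol/h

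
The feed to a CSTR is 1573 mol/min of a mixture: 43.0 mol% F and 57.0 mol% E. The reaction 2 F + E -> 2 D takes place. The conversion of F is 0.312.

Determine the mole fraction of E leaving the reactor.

0.539

F reacted = 0.312 × 676.4 = 211 mol/min; ν_F = −2, so ξ = 211/2 = 105.5 mol/min.
Outlet amounts (n = n₀ + ν ξ):
  F: 676.4 − 2(105.5) = 465.4
  E: 896.6 − 1(105.5) = 791.1
  D: 0 + 2(105.5) = 211
Total out = 1467 mol/min; y_E = 791.1 / 1467 = 0.5391.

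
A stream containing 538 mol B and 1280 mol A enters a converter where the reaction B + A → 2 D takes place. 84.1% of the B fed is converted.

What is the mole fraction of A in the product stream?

0.455

B reacted = 0.841 × 538 = 452.5 mol; ν_B = −1, so ξ = 452.5/1 = 452.5 mol.
Outlet amounts (n = n₀ + ν ξ):
  B: 538 − 1(452.5) = 85.54
  A: 1280 − 1(452.5) = 827.5
  D: 0 + 2(452.5) = 904.9
Total out = 1818 mol; y_A = 827.5 / 1818 = 0.4552.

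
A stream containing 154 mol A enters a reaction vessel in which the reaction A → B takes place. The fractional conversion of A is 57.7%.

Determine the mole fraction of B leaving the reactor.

A reacted = 0.577 × 154 = 88.86 mol; ν_A = −1, so ξ = 88.86/1 = 88.86 mol.
Outlet amounts (n = n₀ + ν ξ):
  A: 154 − 1(88.86) = 65.14
  B: 0 + 1(88.86) = 88.86
Total out = 154 mol; y_B = 88.86 / 154 = 0.577.

0.577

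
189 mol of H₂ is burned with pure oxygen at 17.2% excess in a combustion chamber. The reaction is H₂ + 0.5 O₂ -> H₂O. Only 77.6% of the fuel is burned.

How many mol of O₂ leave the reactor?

Stoichiometric O₂ = 0.5 × 189 = 94.5 mol; O₂ fed = 94.5 × 1.172 = 110.8 mol.
Fuel reacted = 0.776 × 189 → ξ = 146.7 mol.
Outlet (n = n₀ + ν ξ):
  H₂: 189 − 1(146.7) = 42.34
  O₂: 110.8 − 0.5(146.7) = 37.42
  H₂O: 0 + 1(146.7) = 146.7

37.4 mol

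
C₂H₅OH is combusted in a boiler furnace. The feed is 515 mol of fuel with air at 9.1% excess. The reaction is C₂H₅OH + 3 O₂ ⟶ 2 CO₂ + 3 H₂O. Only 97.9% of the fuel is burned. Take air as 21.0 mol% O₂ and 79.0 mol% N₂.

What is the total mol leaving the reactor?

Stoichiometric O₂ = 3 × 515 = 1545 mol; O₂ fed = 1545 × 1.091 = 1686 mol.
N₂ fed = 1686 × 79/21 = 6341 mol.
Fuel reacted = 0.979 × 515 → ξ = 504.2 mol.
Outlet (n = n₀ + ν ξ):
  C₂H₅OH: 515 − 1(504.2) = 10.81
  O₂: 1686 − 3(504.2) = 173
  N₂: 6341 (inert)
  CO₂: 0 + 2(504.2) = 1008
  H₂O: 0 + 3(504.2) = 1513
Total out = 10.81 + 173 + 6341 + 1008 + 1513 = 9046 mol.

9050 mol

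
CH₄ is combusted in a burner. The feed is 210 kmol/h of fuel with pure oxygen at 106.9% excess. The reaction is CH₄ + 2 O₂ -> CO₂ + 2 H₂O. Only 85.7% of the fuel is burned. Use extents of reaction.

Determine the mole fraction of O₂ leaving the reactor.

0.472

Stoichiometric O₂ = 2 × 210 = 420 kmol/h; O₂ fed = 420 × 2.069 = 869 kmol/h.
Fuel reacted = 0.857 × 210 → ξ = 180 kmol/h.
Outlet (n = n₀ + ν ξ):
  CH₄: 210 − 1(180) = 30.03
  O₂: 869 − 2(180) = 509
  CO₂: 0 + 1(180) = 180
  H₂O: 0 + 2(180) = 359.9
Total out = 1079 kmol/h; y_O₂ = 509 / 1079 = 0.4718.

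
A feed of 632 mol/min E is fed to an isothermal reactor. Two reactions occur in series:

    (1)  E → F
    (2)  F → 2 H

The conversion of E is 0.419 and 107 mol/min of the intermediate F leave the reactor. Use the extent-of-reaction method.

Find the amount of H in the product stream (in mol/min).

Conversion of E: E consumed = 1ξ₁ = 0.419 × 632 → ξ₁ = 264.8 mol/min.
F balance: n_F = 0 + 1ξ₁ − 1ξ₂ = 107 → ξ₂ = (1·264.8 − 107)/1 = 157.8 mol/min.
Outlet amounts (n = n₀ + Σ ν·ξ):
  E: 632 − 1(264.8) = 367.2
  F: 0 + 1(264.8) − 1(157.8) = 107
  H: 0 + 2(157.8) = 315.6

316 mol/min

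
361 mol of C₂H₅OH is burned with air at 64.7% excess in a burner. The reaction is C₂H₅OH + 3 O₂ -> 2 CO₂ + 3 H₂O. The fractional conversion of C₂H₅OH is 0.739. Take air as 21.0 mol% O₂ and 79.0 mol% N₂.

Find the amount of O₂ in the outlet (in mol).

983 mol

Stoichiometric O₂ = 3 × 361 = 1083 mol; O₂ fed = 1083 × 1.647 = 1784 mol.
N₂ fed = 1784 × 79/21 = 6710 mol.
Fuel reacted = 0.739 × 361 → ξ = 266.8 mol.
Outlet (n = n₀ + ν ξ):
  C₂H₅OH: 361 − 1(266.8) = 94.22
  O₂: 1784 − 3(266.8) = 983.4
  N₂: 6710 (inert)
  CO₂: 0 + 2(266.8) = 533.6
  H₂O: 0 + 3(266.8) = 800.3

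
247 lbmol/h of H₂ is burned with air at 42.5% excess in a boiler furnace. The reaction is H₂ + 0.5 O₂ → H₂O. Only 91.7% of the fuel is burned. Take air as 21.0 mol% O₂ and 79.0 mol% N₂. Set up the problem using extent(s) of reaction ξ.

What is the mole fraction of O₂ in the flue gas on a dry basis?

0.0842

Stoichiometric O₂ = 0.5 × 247 = 123.5 lbmol/h; O₂ fed = 123.5 × 1.425 = 176 lbmol/h.
N₂ fed = 176 × 79/21 = 662 lbmol/h.
Fuel reacted = 0.917 × 247 → ξ = 226.5 lbmol/h.
Outlet (n = n₀ + ν ξ):
  H₂: 247 − 1(226.5) = 20.5
  O₂: 176 − 0.5(226.5) = 62.74
  N₂: 662 (inert)
  H₂O: 0 + 1(226.5) = 226.5
Dry total = 745.3 lbmol/h; y_O₂ (dry) = 62.74 / 745.3 = 0.08418.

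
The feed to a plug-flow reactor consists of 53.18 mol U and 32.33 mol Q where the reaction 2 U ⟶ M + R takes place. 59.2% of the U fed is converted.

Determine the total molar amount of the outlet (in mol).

85.5 mol

U reacted = 0.592 × 53.18 = 31.48 mol; ν_U = −2, so ξ = 31.48/2 = 15.74 mol.
Outlet amounts (n = n₀ + ν ξ):
  U: 53.18 − 2(15.74) = 21.7
  M: 0 + 1(15.74) = 15.74
  R: 0 + 1(15.74) = 15.74
  Q: 32.33 (inert)
Total out = 21.7 + 15.74 + 15.74 + 32.33 = 85.51 mol.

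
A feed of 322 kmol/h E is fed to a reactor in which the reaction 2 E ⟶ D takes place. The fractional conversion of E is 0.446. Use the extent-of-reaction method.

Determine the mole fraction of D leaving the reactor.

0.287

E reacted = 0.446 × 322 = 143.6 kmol/h; ν_E = −2, so ξ = 143.6/2 = 71.81 kmol/h.
Outlet amounts (n = n₀ + ν ξ):
  E: 322 − 2(71.81) = 178.4
  D: 0 + 1(71.81) = 71.81
Total out = 250.2 kmol/h; y_D = 71.81 / 250.2 = 0.287.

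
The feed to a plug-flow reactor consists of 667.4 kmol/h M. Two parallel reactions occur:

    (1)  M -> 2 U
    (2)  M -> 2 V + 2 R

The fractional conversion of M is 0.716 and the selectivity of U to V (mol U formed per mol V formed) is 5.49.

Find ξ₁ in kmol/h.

ξ₁ = 404 kmol/h

Conversion of M: M consumed = 0.716 × 667.4 = 477.9 kmol/h = 1ξ₁ + 1ξ₂.
Selectivity: 2ξ₁ / (2ξ₂) = 5.49 → ξ₁ = 5.49 ξ₂.
Substitute: (1·5.49 + 1) ξ₂ = 477.9 → ξ₂ = 73.63 kmol/h, ξ₁ = 404.2 kmol/h.
Outlet amounts (n = n₀ + Σ ν·ξ):
  M: 667.4 − 1(404.2) − 1(73.63) = 189.5
  U: 0 + 2(404.2) = 808.5
  V: 0 + 2(73.63) = 147.3
  R: 0 + 2(73.63) = 147.3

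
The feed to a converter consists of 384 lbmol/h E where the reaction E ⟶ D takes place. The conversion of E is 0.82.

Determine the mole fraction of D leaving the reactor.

E reacted = 0.82 × 384 = 314.9 lbmol/h; ν_E = −1, so ξ = 314.9/1 = 314.9 lbmol/h.
Outlet amounts (n = n₀ + ν ξ):
  E: 384 − 1(314.9) = 69.12
  D: 0 + 1(314.9) = 314.9
Total out = 384 lbmol/h; y_D = 314.9 / 384 = 0.82.

0.82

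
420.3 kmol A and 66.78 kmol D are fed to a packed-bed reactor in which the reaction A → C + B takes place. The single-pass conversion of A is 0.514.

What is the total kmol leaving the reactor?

A reacted = 0.514 × 420.3 = 216 kmol; ν_A = −1, so ξ = 216/1 = 216 kmol.
Outlet amounts (n = n₀ + ν ξ):
  A: 420.3 − 1(216) = 204.3
  C: 0 + 1(216) = 216
  B: 0 + 1(216) = 216
  D: 66.78 (inert)
Total out = 204.3 + 216 + 216 + 66.78 = 703.1 kmol.

703 kmol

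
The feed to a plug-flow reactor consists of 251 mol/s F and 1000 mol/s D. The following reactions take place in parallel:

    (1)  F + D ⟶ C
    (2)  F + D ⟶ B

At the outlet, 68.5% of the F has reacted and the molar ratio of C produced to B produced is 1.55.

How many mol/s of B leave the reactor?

Conversion of F: F consumed = 0.685 × 251 = 171.9 mol/s = 1ξ₁ + 1ξ₂.
Selectivity: 1ξ₁ / (1ξ₂) = 1.55 → ξ₁ = 1.55 ξ₂.
Substitute: (1·1.55 + 1) ξ₂ = 171.9 → ξ₂ = 67.43 mol/s, ξ₁ = 104.5 mol/s.
Outlet amounts (n = n₀ + Σ ν·ξ):
  F: 251 − 1(104.5) − 1(67.43) = 79.06
  D: 1000 − 1(104.5) − 1(67.43) = 828.1
  C: 0 + 1(104.5) = 104.5
  B: 0 + 1(67.43) = 67.43

67.4 mol/s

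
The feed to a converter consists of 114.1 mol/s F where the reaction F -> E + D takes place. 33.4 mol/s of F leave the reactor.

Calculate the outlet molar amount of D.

80.7 mol/s

For F: n = n₀ − 1ξ → 33.4 = 114.1 − 1ξ, giving ξ = 80.7 mol/s.
Outlet amounts (n = n₀ + ν ξ):
  F: 114.1 − 1(80.7) = 33.4
  E: 0 + 1(80.7) = 80.7
  D: 0 + 1(80.7) = 80.7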